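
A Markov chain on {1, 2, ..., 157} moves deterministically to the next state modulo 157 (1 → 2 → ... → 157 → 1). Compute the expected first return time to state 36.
E[T_36 | X_0 = 36] = 157

The chain cycles deterministically, so starting at state 36 it returns in exactly 157 steps. Equivalently, the stationary distribution is uniform π_j = 1/157 for every state j, so by Kac's formula E[T_36] = 1/π_36 = 157.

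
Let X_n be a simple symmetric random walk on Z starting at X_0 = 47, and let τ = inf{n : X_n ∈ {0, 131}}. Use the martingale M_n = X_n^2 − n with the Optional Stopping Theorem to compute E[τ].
E[τ] = 3948

M_n = X_n^2 − n is a martingale (since E[X_{n+1}^2 | F_n] = X_n^2 + 1). By OST (τ has finite mean in a bounded region), E[M_τ] = E[M_0] = X_0^2 − 0 = 47^2 = 2209. Also E[M_τ] = E[X_τ^2] − E[τ]. The walk exits at 0 or 131, with P(hit 131 first) = 47/131, so E[X_τ^2] = 131^2 · 47/131 + 0 = 6157. Thus E[τ] = E[X_τ^2] − E[M_τ] = 6157 − 2209 = 3948 = 47(131 − 47) = 3948.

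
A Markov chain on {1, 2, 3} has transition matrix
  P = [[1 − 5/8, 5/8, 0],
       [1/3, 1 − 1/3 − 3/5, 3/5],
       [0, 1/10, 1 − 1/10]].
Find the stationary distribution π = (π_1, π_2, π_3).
π = (8/113, 15/113, 90/113)

This is a birth-death chain on three states, which satisfies detailed balance: π_1 · P_{12} = π_2 · P_{21} and π_2 · P_{23} = π_3 · P_{32}.
From π_1 · 5/8 = π_2 · 1/3: π_2/π_1 = (5/8)/(1/3) = 15/8.
From π_2 · 3/5 = π_3 · 1/10: π_3/π_2 = (3/5)/(1/10) = 6.
Take π_1 proportional to 1; then unnormalized π = (1, 15/8, 45/4). Normalize by dividing by the sum 113/8:
  π = (8/113, 15/113, 90/113).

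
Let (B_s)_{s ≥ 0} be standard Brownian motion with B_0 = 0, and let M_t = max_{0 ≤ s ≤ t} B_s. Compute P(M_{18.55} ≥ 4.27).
P(M_{18.55} ≥ 4.27) = 2·P(B_{18.55} ≥ 4.27) = 2(1 − Φ(4.27/√18.55)) ≈ 0.3215

By the reflection principle for Brownian motion, P(M_t ≥ a) = 2 · P(B_t ≥ a) for a ≥ 0. Since B_t ~ N(0, t), P(B_t ≥ 4.27) = 1 − Φ(4.27/√t) = 1 − Φ(4.27/√18.55) = 1 − Φ(0.9914). So
  P(M_{18.55} ≥ 4.27) = 2(1 − Φ(0.9914)) ≈ 0.3215.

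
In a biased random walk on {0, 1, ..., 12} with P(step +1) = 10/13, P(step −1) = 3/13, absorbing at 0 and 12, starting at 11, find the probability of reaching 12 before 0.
P(hit 12 before 0) = (1 − (3/10)^11) / (1 − (3/10)^12) = 142856889790/142857066937

Let u_k denote P(reach 12 before 0 | start at k). Boundary: u_0 = 0, u_12 = 1. Recurrence: u_k = 10/13·u_{k+1} + 3/13·u_{k-1} for 1 ≤ k ≤ 11. Try u_k = A + B·r^k with r = q/p = (3/13)/(10/13) = 3/10. Substitution satisfies the recurrence; boundary conditions give:
  u_k = (1 − r^k) / (1 − r^N) = (1 − (3/10)^11) / (1 − (3/10)^12) = 142856889790/142857066937.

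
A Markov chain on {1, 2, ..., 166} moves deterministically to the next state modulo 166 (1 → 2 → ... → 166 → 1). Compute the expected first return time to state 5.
E[T_5 | X_0 = 5] = 166

The chain cycles deterministically, so starting at state 5 it returns in exactly 166 steps. Equivalently, the stationary distribution is uniform π_j = 1/166 for every state j, so by Kac's formula E[T_5] = 1/π_5 = 166.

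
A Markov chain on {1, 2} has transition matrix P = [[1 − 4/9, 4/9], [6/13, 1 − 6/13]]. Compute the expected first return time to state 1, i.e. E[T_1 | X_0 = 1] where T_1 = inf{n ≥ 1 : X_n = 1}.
E[T_1 | X_0 = 1] = 1/π_1 = 53/27

For an irreducible recurrent Markov chain with stationary distribution π, E[T_i | X_0 = i] = 1/π_i (Kac's formula). Here π_1 = (6/13)/(4/9 + 6/13) = (6/13)/(106/117) = 27/53, so E[T_1 | X_0 = 1] = 1/π_1 = (4/9 + 6/13)/(6/13) = (106/117)/(6/13) = 53/27.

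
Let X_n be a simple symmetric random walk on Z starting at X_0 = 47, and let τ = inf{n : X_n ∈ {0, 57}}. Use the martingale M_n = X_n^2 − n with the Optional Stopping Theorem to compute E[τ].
E[τ] = 470

M_n = X_n^2 − n is a martingale (since E[X_{n+1}^2 | F_n] = X_n^2 + 1). By OST (τ has finite mean in a bounded region), E[M_τ] = E[M_0] = X_0^2 − 0 = 47^2 = 2209. Also E[M_τ] = E[X_τ^2] − E[τ]. The walk exits at 0 or 57, with P(hit 57 first) = 47/57, so E[X_τ^2] = 57^2 · 47/57 + 0 = 2679. Thus E[τ] = E[X_τ^2] − E[M_τ] = 2679 − 2209 = 470 = 47(57 − 47) = 470.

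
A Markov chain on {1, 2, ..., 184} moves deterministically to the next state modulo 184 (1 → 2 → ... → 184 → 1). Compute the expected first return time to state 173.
E[T_173 | X_0 = 173] = 184

The chain cycles deterministically, so starting at state 173 it returns in exactly 184 steps. Equivalently, the stationary distribution is uniform π_j = 1/184 for every state j, so by Kac's formula E[T_173] = 1/π_173 = 184.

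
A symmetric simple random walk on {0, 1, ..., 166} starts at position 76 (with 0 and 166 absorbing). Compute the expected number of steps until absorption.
E[τ | X_0 = 76] = 6840

Let v_k = E[τ | X_0 = k]. Boundary: v_0 = v_166 = 0. Recurrence: v_k = 1 + (v_{k-1} + v_{k+1})/2 for 1 ≤ k ≤ 165. The particular solution to v_k − (v_{k-1} + v_{k+1})/2 = 1 is v_k = −k^2. Adding homogeneous solution A + B k and matching boundaries gives v_k = k (166 − k). Substituting k = 76: v_76 = 76 · 90 = 6840.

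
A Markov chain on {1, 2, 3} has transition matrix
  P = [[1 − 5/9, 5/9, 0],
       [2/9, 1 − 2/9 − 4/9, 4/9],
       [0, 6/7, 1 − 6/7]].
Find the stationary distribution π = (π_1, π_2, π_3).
π = (54/259, 135/259, 10/37)

This is a birth-death chain on three states, which satisfies detailed balance: π_1 · P_{12} = π_2 · P_{21} and π_2 · P_{23} = π_3 · P_{32}.
From π_1 · 5/9 = π_2 · 2/9: π_2/π_1 = (5/9)/(2/9) = 5/2.
From π_2 · 4/9 = π_3 · 6/7: π_3/π_2 = (4/9)/(6/7) = 14/27.
Take π_1 proportional to 1; then unnormalized π = (1, 5/2, 35/27). Normalize by dividing by the sum 259/54:
  π = (54/259, 135/259, 10/37).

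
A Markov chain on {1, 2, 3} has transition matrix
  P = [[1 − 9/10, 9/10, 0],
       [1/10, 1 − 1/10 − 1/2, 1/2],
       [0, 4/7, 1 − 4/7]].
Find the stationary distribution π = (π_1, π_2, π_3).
π = (8/143, 72/143, 63/143)

This is a birth-death chain on three states, which satisfies detailed balance: π_1 · P_{12} = π_2 · P_{21} and π_2 · P_{23} = π_3 · P_{32}.
From π_1 · 9/10 = π_2 · 1/10: π_2/π_1 = (9/10)/(1/10) = 9.
From π_2 · 1/2 = π_3 · 4/7: π_3/π_2 = (1/2)/(4/7) = 7/8.
Take π_1 proportional to 1; then unnormalized π = (1, 9, 63/8). Normalize by dividing by the sum 143/8:
  π = (8/143, 72/143, 63/143).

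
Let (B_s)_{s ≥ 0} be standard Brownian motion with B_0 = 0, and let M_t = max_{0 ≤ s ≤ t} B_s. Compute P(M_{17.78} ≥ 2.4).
P(M_{17.78} ≥ 2.4) = 2·P(B_{17.78} ≥ 2.4) = 2(1 − Φ(2.4/√17.78)) ≈ 0.5692

By the reflection principle for Brownian motion, P(M_t ≥ a) = 2 · P(B_t ≥ a) for a ≥ 0. Since B_t ~ N(0, t), P(B_t ≥ 2.4) = 1 − Φ(2.4/√t) = 1 − Φ(2.4/√17.78) = 1 − Φ(0.5692). So
  P(M_{17.78} ≥ 2.4) = 2(1 − Φ(0.5692)) ≈ 0.5692.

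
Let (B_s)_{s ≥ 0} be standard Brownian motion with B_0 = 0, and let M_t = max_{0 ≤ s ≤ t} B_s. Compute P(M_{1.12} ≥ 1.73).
P(M_{1.12} ≥ 1.73) = 2·P(B_{1.12} ≥ 1.73) = 2(1 − Φ(1.73/√1.12)) ≈ 0.1021

By the reflection principle for Brownian motion, P(M_t ≥ a) = 2 · P(B_t ≥ a) for a ≥ 0. Since B_t ~ N(0, t), P(B_t ≥ 1.73) = 1 − Φ(1.73/√t) = 1 − Φ(1.73/√1.12) = 1 − Φ(1.6347). So
  P(M_{1.12} ≥ 1.73) = 2(1 − Φ(1.6347)) ≈ 0.1021.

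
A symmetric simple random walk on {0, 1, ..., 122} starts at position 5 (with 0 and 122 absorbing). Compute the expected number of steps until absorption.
E[τ | X_0 = 5] = 585

Let v_k = E[τ | X_0 = k]. Boundary: v_0 = v_122 = 0. Recurrence: v_k = 1 + (v_{k-1} + v_{k+1})/2 for 1 ≤ k ≤ 121. The particular solution to v_k − (v_{k-1} + v_{k+1})/2 = 1 is v_k = −k^2. Adding homogeneous solution A + B k and matching boundaries gives v_k = k (122 − k). Substituting k = 5: v_5 = 5 · 117 = 585.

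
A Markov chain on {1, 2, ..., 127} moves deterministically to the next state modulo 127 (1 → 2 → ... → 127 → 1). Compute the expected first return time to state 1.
E[T_1 | X_0 = 1] = 127

The chain cycles deterministically, so starting at state 1 it returns in exactly 127 steps. Equivalently, the stationary distribution is uniform π_j = 1/127 for every state j, so by Kac's formula E[T_1] = 1/π_1 = 127.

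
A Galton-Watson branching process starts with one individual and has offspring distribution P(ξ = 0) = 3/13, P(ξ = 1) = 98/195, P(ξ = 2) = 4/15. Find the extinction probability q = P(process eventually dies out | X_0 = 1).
q = 45/52

The pgf is f(s) = 3/13 + 98/195·s + 4/15·s². The extinction probability q is the smallest fixed point of f in [0, 1]. Setting s = f(s):
  4/15·s² + (98/195 − 1)·s + 3/13 = 0
  4/15·s² − (3/13 + 4/15)·s + 3/13 = 0
which factors as (s − 1)·(4/15·s − 3/13) = 0, giving roots s = 1 and s = (3/13)/(4/15) = 45/52.
Mean offspring μ = 98/195 + 2·4/15 = 202/195 > 1 (supercritical), so q < 1. The extinction probability is the smaller root: q = (3/13)/(4/15) = 45/52.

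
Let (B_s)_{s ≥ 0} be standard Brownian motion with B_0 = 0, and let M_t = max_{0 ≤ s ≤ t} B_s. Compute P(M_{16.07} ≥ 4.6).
P(M_{16.07} ≥ 4.6) = 2·P(B_{16.07} ≥ 4.6) = 2(1 − Φ(4.6/√16.07)) ≈ 0.2512

By the reflection principle for Brownian motion, P(M_t ≥ a) = 2 · P(B_t ≥ a) for a ≥ 0. Since B_t ~ N(0, t), P(B_t ≥ 4.6) = 1 − Φ(4.6/√t) = 1 − Φ(4.6/√16.07) = 1 − Φ(1.1475). So
  P(M_{16.07} ≥ 4.6) = 2(1 − Φ(1.1475)) ≈ 0.2512.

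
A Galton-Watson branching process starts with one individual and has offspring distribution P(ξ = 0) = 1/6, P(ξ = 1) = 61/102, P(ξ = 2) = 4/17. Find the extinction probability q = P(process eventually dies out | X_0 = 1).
q = 17/24

The pgf is f(s) = 1/6 + 61/102·s + 4/17·s². The extinction probability q is the smallest fixed point of f in [0, 1]. Setting s = f(s):
  4/17·s² + (61/102 − 1)·s + 1/6 = 0
  4/17·s² − (1/6 + 4/17)·s + 1/6 = 0
which factors as (s − 1)·(4/17·s − 1/6) = 0, giving roots s = 1 and s = (1/6)/(4/17) = 17/24.
Mean offspring μ = 61/102 + 2·4/17 = 109/102 > 1 (supercritical), so q < 1. The extinction probability is the smaller root: q = (1/6)/(4/17) = 17/24.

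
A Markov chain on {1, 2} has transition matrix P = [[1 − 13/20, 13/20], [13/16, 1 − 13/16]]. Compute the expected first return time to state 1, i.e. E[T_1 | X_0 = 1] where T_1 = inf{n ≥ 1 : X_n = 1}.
E[T_1 | X_0 = 1] = 1/π_1 = 9/5

For an irreducible recurrent Markov chain with stationary distribution π, E[T_i | X_0 = i] = 1/π_i (Kac's formula). Here π_1 = (13/16)/(13/20 + 13/16) = (13/16)/(117/80) = 5/9, so E[T_1 | X_0 = 1] = 1/π_1 = (13/20 + 13/16)/(13/16) = (117/80)/(13/16) = 9/5.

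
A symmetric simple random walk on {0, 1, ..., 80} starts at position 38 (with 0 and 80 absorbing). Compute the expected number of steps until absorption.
E[τ | X_0 = 38] = 1596

Let v_k = E[τ | X_0 = k]. Boundary: v_0 = v_80 = 0. Recurrence: v_k = 1 + (v_{k-1} + v_{k+1})/2 for 1 ≤ k ≤ 79. The particular solution to v_k − (v_{k-1} + v_{k+1})/2 = 1 is v_k = −k^2. Adding homogeneous solution A + B k and matching boundaries gives v_k = k (80 − k). Substituting k = 38: v_38 = 38 · 42 = 1596.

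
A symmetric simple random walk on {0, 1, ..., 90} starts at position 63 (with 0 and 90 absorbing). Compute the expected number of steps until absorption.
E[τ | X_0 = 63] = 1701

Let v_k = E[τ | X_0 = k]. Boundary: v_0 = v_90 = 0. Recurrence: v_k = 1 + (v_{k-1} + v_{k+1})/2 for 1 ≤ k ≤ 89. The particular solution to v_k − (v_{k-1} + v_{k+1})/2 = 1 is v_k = −k^2. Adding homogeneous solution A + B k and matching boundaries gives v_k = k (90 − k). Substituting k = 63: v_63 = 63 · 27 = 1701.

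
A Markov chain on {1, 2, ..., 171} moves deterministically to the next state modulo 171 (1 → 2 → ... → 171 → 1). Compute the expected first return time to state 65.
E[T_65 | X_0 = 65] = 171

The chain cycles deterministically, so starting at state 65 it returns in exactly 171 steps. Equivalently, the stationary distribution is uniform π_j = 1/171 for every state j, so by Kac's formula E[T_65] = 1/π_65 = 171.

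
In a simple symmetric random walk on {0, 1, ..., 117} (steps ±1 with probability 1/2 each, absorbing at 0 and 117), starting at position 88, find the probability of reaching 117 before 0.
P(hit 117 before 0) = 88/117

Let u_k = P(hit 117 before 0 | start at k). Then u_0 = 0, u_117 = 1, and u_k = u_{k-1}/2 + u_{k+1}/2 for 1 ≤ k ≤ 116. This harmonic recurrence is solved by u_k = k/117, giving u_88 = 88/117.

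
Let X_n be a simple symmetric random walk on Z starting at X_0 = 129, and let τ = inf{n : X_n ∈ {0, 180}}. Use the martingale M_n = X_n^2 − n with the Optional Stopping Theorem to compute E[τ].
E[τ] = 6579

M_n = X_n^2 − n is a martingale (since E[X_{n+1}^2 | F_n] = X_n^2 + 1). By OST (τ has finite mean in a bounded region), E[M_τ] = E[M_0] = X_0^2 − 0 = 129^2 = 16641. Also E[M_τ] = E[X_τ^2] − E[τ]. The walk exits at 0 or 180, with P(hit 180 first) = 129/180, so E[X_τ^2] = 180^2 · 129/180 + 0 = 23220. Thus E[τ] = E[X_τ^2] − E[M_τ] = 23220 − 16641 = 6579 = 129(180 − 129) = 6579.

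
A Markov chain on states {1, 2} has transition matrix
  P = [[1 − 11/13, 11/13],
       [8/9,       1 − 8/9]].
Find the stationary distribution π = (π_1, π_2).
π_1 = 104/203, π_2 = 99/203

Solve πP = π with π_1 + π_2 = 1. From πP = π: π_1 · (1 − 11/13) + π_2 · 8/9 = π_1 ⇒ π_2 · 8/9 = π_1 · 11/13 ⇒ π_2/π_1 = (11/13)/(8/9) = 99/104. Together with π_1 + π_2 = 1:
  π_1 = (8/9)/(11/13 + 8/9) = (8/9)/(203/117) = 104/203,
  π_2 = (11/13)/(11/13 + 8/9) = (11/13)/(203/117) = 99/203.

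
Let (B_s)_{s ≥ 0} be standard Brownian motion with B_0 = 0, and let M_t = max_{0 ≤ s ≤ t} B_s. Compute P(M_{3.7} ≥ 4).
P(M_{3.7} ≥ 4) = 2·P(B_{3.7} ≥ 4) = 2(1 − Φ(4/√3.7)) ≈ 0.0376

By the reflection principle for Brownian motion, P(M_t ≥ a) = 2 · P(B_t ≥ a) for a ≥ 0. Since B_t ~ N(0, t), P(B_t ≥ 4) = 1 − Φ(4/√t) = 1 − Φ(4/√3.7) = 1 − Φ(2.0795). So
  P(M_{3.7} ≥ 4) = 2(1 − Φ(2.0795)) ≈ 0.0376.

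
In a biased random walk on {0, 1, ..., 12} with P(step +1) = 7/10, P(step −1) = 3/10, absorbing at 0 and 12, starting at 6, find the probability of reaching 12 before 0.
P(hit 12 before 0) = (1 − (3/7)^6) / (1 − (3/7)^12) = 117649/118378

Let u_k denote P(reach 12 before 0 | start at k). Boundary: u_0 = 0, u_12 = 1. Recurrence: u_k = 7/10·u_{k+1} + 3/10·u_{k-1} for 1 ≤ k ≤ 11. Try u_k = A + B·r^k with r = q/p = (3/10)/(7/10) = 3/7. Substitution satisfies the recurrence; boundary conditions give:
  u_k = (1 − r^k) / (1 − r^N) = (1 − (3/7)^6) / (1 − (3/7)^12) = 117649/118378.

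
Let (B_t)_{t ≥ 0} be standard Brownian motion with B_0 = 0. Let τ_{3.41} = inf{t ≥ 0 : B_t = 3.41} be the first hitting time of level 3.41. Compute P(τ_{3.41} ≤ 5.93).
P(τ_{3.41} ≤ 5.93) = 2(1 − Φ(3.41/√5.93)) = 2(1 − Φ(1.4003)) ≈ 0.1614

By the reflection principle for standard BM, P(τ_b ≤ t) = 2 · P(B_t ≥ b). Since B_t ~ N(0, t), P(B_t ≥ 3.41) = 1 − Φ(3.41/√t) = 1 − Φ(3.41/√5.93) = 1 − Φ(1.4003) ≈ 0.08071. Doubling: P(τ_{3.41} ≤ 5.93) ≈ 2 · 0.08071 = 0.16142 ≈ 0.1614.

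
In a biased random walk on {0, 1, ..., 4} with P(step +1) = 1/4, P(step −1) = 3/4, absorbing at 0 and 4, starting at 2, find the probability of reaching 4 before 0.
P(hit 4 before 0) = (1 − (3)^2) / (1 − (3)^4) = 1/10

Let u_k denote P(reach 4 before 0 | start at k). Boundary: u_0 = 0, u_4 = 1. Recurrence: u_k = 1/4·u_{k+1} + 3/4·u_{k-1} for 1 ≤ k ≤ 3. Try u_k = A + B·r^k with r = q/p = (3/4)/(1/4) = 3. Substitution satisfies the recurrence; boundary conditions give:
  u_k = (1 − r^k) / (1 − r^N) = (1 − (3)^2) / (1 − (3)^4) = 1/10.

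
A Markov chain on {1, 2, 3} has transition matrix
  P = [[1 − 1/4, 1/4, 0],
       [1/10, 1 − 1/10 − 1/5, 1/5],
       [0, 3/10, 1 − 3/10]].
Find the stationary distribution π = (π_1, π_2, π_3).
π = (6/31, 15/31, 10/31)

This is a birth-death chain on three states, which satisfies detailed balance: π_1 · P_{12} = π_2 · P_{21} and π_2 · P_{23} = π_3 · P_{32}.
From π_1 · 1/4 = π_2 · 1/10: π_2/π_1 = (1/4)/(1/10) = 5/2.
From π_2 · 1/5 = π_3 · 3/10: π_3/π_2 = (1/5)/(3/10) = 2/3.
Take π_1 proportional to 1; then unnormalized π = (1, 5/2, 5/3). Normalize by dividing by the sum 31/6:
  π = (6/31, 15/31, 10/31).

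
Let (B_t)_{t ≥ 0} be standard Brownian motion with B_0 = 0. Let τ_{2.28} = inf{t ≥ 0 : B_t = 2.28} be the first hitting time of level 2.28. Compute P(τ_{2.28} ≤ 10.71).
P(τ_{2.28} ≤ 10.71) = 2(1 − Φ(2.28/√10.71)) = 2(1 − Φ(0.6967)) ≈ 0.4860

By the reflection principle for standard BM, P(τ_b ≤ t) = 2 · P(B_t ≥ b). Since B_t ~ N(0, t), P(B_t ≥ 2.28) = 1 − Φ(2.28/√t) = 1 − Φ(2.28/√10.71) = 1 − Φ(0.6967) ≈ 0.24300. Doubling: P(τ_{2.28} ≤ 10.71) ≈ 2 · 0.24300 = 0.48600 ≈ 0.4860.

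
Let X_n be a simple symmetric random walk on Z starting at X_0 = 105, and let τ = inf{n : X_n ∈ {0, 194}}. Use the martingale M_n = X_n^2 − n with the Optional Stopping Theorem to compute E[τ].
E[τ] = 9345

M_n = X_n^2 − n is a martingale (since E[X_{n+1}^2 | F_n] = X_n^2 + 1). By OST (τ has finite mean in a bounded region), E[M_τ] = E[M_0] = X_0^2 − 0 = 105^2 = 11025. Also E[M_τ] = E[X_τ^2] − E[τ]. The walk exits at 0 or 194, with P(hit 194 first) = 105/194, so E[X_τ^2] = 194^2 · 105/194 + 0 = 20370. Thus E[τ] = E[X_τ^2] − E[M_τ] = 20370 − 11025 = 9345 = 105(194 − 105) = 9345.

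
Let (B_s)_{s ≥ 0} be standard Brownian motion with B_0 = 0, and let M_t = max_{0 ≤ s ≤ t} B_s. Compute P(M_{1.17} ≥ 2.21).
P(M_{1.17} ≥ 2.21) = 2·P(B_{1.17} ≥ 2.21) = 2(1 − Φ(2.21/√1.17)) ≈ 0.0410

By the reflection principle for Brownian motion, P(M_t ≥ a) = 2 · P(B_t ≥ a) for a ≥ 0. Since B_t ~ N(0, t), P(B_t ≥ 2.21) = 1 − Φ(2.21/√t) = 1 − Φ(2.21/√1.17) = 1 − Φ(2.0431). So
  P(M_{1.17} ≥ 2.21) = 2(1 − Φ(2.0431)) ≈ 0.0410.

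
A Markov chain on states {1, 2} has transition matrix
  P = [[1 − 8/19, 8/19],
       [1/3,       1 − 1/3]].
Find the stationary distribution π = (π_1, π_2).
π_1 = 19/43, π_2 = 24/43

Solve πP = π with π_1 + π_2 = 1. From πP = π: π_1 · (1 − 8/19) + π_2 · 1/3 = π_1 ⇒ π_2 · 1/3 = π_1 · 8/19 ⇒ π_2/π_1 = (8/19)/(1/3) = 24/19. Together with π_1 + π_2 = 1:
  π_1 = (1/3)/(8/19 + 1/3) = (1/3)/(43/57) = 19/43,
  π_2 = (8/19)/(8/19 + 1/3) = (8/19)/(43/57) = 24/43.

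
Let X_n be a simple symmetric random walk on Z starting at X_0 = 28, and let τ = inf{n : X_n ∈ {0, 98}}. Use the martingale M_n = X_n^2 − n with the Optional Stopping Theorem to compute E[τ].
E[τ] = 1960

M_n = X_n^2 − n is a martingale (since E[X_{n+1}^2 | F_n] = X_n^2 + 1). By OST (τ has finite mean in a bounded region), E[M_τ] = E[M_0] = X_0^2 − 0 = 28^2 = 784. Also E[M_τ] = E[X_τ^2] − E[τ]. The walk exits at 0 or 98, with P(hit 98 first) = 28/98, so E[X_τ^2] = 98^2 · 28/98 + 0 = 2744. Thus E[τ] = E[X_τ^2] − E[M_τ] = 2744 − 784 = 1960 = 28(98 − 28) = 1960.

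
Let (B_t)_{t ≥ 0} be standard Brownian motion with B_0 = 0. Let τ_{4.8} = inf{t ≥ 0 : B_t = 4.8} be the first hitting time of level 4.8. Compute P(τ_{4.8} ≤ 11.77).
P(τ_{4.8} ≤ 11.77) = 2(1 − Φ(4.8/√11.77)) = 2(1 − Φ(1.3991)) ≈ 0.1618

By the reflection principle for standard BM, P(τ_b ≤ t) = 2 · P(B_t ≥ b). Since B_t ~ N(0, t), P(B_t ≥ 4.8) = 1 − Φ(4.8/√t) = 1 − Φ(4.8/√11.77) = 1 − Φ(1.3991) ≈ 0.08089. Doubling: P(τ_{4.8} ≤ 11.77) ≈ 2 · 0.08089 = 0.16178 ≈ 0.1618.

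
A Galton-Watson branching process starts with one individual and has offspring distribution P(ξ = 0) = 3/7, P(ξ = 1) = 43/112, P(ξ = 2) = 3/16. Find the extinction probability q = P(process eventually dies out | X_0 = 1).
q = 1

Mean offspring μ = 0·3/7 + 1·43/112 + 2·3/16 = 85/112 ≤ 1. For μ ≤ 1 with offspring not concentrated at 1, the Galton-Watson process goes extinct almost surely, so q = 1.
(Algebraic check: The pgf is f(s) = 3/7 + 43/112·s + 3/16·s². The extinction probability q is the smallest fixed point of f in [0, 1]. Setting s = f(s):
  3/16·s² + (43/112 − 1)·s + 3/7 = 0
  3/16·s² − (3/7 + 3/16)·s + 3/7 = 0
which factors as (s − 1)·(3/16·s − 3/7) = 0, giving roots s = 1 and s = (3/7)/(3/16) = 16/7. Since 16/7 ≥ 1, the smallest root in [0, 1] is s = 1.)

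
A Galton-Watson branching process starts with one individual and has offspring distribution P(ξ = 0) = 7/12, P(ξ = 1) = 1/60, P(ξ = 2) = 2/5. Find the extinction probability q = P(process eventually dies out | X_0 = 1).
q = 1

Mean offspring μ = 0·7/12 + 1·1/60 + 2·2/5 = 49/60 ≤ 1. For μ ≤ 1 with offspring not concentrated at 1, the Galton-Watson process goes extinct almost surely, so q = 1.
(Algebraic check: The pgf is f(s) = 7/12 + 1/60·s + 2/5·s². The extinction probability q is the smallest fixed point of f in [0, 1]. Setting s = f(s):
  2/5·s² + (1/60 − 1)·s + 7/12 = 0
  2/5·s² − (7/12 + 2/5)·s + 7/12 = 0
which factors as (s − 1)·(2/5·s − 7/12) = 0, giving roots s = 1 and s = (7/12)/(2/5) = 35/24. Since 35/24 ≥ 1, the smallest root in [0, 1] is s = 1.)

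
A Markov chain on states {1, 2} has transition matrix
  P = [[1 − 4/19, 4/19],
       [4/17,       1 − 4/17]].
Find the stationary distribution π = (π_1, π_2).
π_1 = 19/36, π_2 = 17/36

Solve πP = π with π_1 + π_2 = 1. From πP = π: π_1 · (1 − 4/19) + π_2 · 4/17 = π_1 ⇒ π_2 · 4/17 = π_1 · 4/19 ⇒ π_2/π_1 = (4/19)/(4/17) = 17/19. Together with π_1 + π_2 = 1:
  π_1 = (4/17)/(4/19 + 4/17) = (4/17)/(144/323) = 19/36,
  π_2 = (4/19)/(4/19 + 4/17) = (4/19)/(144/323) = 17/36.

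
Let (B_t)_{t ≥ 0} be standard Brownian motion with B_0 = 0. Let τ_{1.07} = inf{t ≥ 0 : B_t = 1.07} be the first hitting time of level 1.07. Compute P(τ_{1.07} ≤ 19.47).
P(τ_{1.07} ≤ 19.47) = 2(1 − Φ(1.07/√19.47)) = 2(1 − Φ(0.2425)) ≈ 0.8084

By the reflection principle for standard BM, P(τ_b ≤ t) = 2 · P(B_t ≥ b). Since B_t ~ N(0, t), P(B_t ≥ 1.07) = 1 − Φ(1.07/√t) = 1 − Φ(1.07/√19.47) = 1 − Φ(0.2425) ≈ 0.40420. Doubling: P(τ_{1.07} ≤ 19.47) ≈ 2 · 0.40420 = 0.80840 ≈ 0.8084.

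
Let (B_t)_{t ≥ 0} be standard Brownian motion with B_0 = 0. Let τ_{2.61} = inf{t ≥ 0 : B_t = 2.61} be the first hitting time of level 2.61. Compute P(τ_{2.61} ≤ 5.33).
P(τ_{2.61} ≤ 5.33) = 2(1 − Φ(2.61/√5.33)) = 2(1 − Φ(1.1305)) ≈ 0.2583

By the reflection principle for standard BM, P(τ_b ≤ t) = 2 · P(B_t ≥ b). Since B_t ~ N(0, t), P(B_t ≥ 2.61) = 1 − Φ(2.61/√t) = 1 − Φ(2.61/√5.33) = 1 − Φ(1.1305) ≈ 0.12913. Doubling: P(τ_{2.61} ≤ 5.33) ≈ 2 · 0.12913 = 0.25826 ≈ 0.2583.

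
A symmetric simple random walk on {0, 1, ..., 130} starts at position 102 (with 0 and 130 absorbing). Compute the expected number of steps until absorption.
E[τ | X_0 = 102] = 2856

Let v_k = E[τ | X_0 = k]. Boundary: v_0 = v_130 = 0. Recurrence: v_k = 1 + (v_{k-1} + v_{k+1})/2 for 1 ≤ k ≤ 129. The particular solution to v_k − (v_{k-1} + v_{k+1})/2 = 1 is v_k = −k^2. Adding homogeneous solution A + B k and matching boundaries gives v_k = k (130 − k). Substituting k = 102: v_102 = 102 · 28 = 2856.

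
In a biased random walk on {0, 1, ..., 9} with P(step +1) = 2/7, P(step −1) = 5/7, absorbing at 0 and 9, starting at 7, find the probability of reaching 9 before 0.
P(hit 9 before 0) = (1 − (5/2)^7) / (1 − (5/2)^9) = 103996/650871

Let u_k denote P(reach 9 before 0 | start at k). Boundary: u_0 = 0, u_9 = 1. Recurrence: u_k = 2/7·u_{k+1} + 5/7·u_{k-1} for 1 ≤ k ≤ 8. Try u_k = A + B·r^k with r = q/p = (5/7)/(2/7) = 5/2. Substitution satisfies the recurrence; boundary conditions give:
  u_k = (1 − r^k) / (1 − r^N) = (1 − (5/2)^7) / (1 − (5/2)^9) = 103996/650871.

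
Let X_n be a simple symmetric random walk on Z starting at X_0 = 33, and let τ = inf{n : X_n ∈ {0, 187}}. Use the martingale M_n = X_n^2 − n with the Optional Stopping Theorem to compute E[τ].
E[τ] = 5082

M_n = X_n^2 − n is a martingale (since E[X_{n+1}^2 | F_n] = X_n^2 + 1). By OST (τ has finite mean in a bounded region), E[M_τ] = E[M_0] = X_0^2 − 0 = 33^2 = 1089. Also E[M_τ] = E[X_τ^2] − E[τ]. The walk exits at 0 or 187, with P(hit 187 first) = 33/187, so E[X_τ^2] = 187^2 · 33/187 + 0 = 6171. Thus E[τ] = E[X_τ^2] − E[M_τ] = 6171 − 1089 = 5082 = 33(187 − 33) = 5082.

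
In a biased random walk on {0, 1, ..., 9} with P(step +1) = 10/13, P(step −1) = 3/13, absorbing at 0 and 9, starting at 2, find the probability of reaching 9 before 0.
P(hit 9 before 0) = (1 − (3/10)^2) / (1 − (3/10)^9) = 130000000/142854331

Let u_k denote P(reach 9 before 0 | start at k). Boundary: u_0 = 0, u_9 = 1. Recurrence: u_k = 10/13·u_{k+1} + 3/13·u_{k-1} for 1 ≤ k ≤ 8. Try u_k = A + B·r^k with r = q/p = (3/13)/(10/13) = 3/10. Substitution satisfies the recurrence; boundary conditions give:
  u_k = (1 − r^k) / (1 − r^N) = (1 − (3/10)^2) / (1 − (3/10)^9) = 130000000/142854331.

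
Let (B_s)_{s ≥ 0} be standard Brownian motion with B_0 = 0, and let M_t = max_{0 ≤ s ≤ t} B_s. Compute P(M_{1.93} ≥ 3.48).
P(M_{1.93} ≥ 3.48) = 2·P(B_{1.93} ≥ 3.48) = 2(1 − Φ(3.48/√1.93)) ≈ 0.0122

By the reflection principle for Brownian motion, P(M_t ≥ a) = 2 · P(B_t ≥ a) for a ≥ 0. Since B_t ~ N(0, t), P(B_t ≥ 3.48) = 1 − Φ(3.48/√t) = 1 − Φ(3.48/√1.93) = 1 − Φ(2.5050). So
  P(M_{1.93} ≥ 3.48) = 2(1 − Φ(2.5050)) ≈ 0.0122.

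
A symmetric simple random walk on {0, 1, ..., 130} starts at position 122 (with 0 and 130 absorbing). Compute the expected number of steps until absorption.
E[τ | X_0 = 122] = 976

Let v_k = E[τ | X_0 = k]. Boundary: v_0 = v_130 = 0. Recurrence: v_k = 1 + (v_{k-1} + v_{k+1})/2 for 1 ≤ k ≤ 129. The particular solution to v_k − (v_{k-1} + v_{k+1})/2 = 1 is v_k = −k^2. Adding homogeneous solution A + B k and matching boundaries gives v_k = k (130 − k). Substituting k = 122: v_122 = 122 · 8 = 976.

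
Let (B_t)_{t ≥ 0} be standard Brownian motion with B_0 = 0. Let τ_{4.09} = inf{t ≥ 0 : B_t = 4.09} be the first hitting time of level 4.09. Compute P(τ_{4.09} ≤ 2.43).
P(τ_{4.09} ≤ 2.43) = 2(1 − Φ(4.09/√2.43)) = 2(1 − Φ(2.6237)) ≈ 0.0087

By the reflection principle for standard BM, P(τ_b ≤ t) = 2 · P(B_t ≥ b). Since B_t ~ N(0, t), P(B_t ≥ 4.09) = 1 − Φ(4.09/√t) = 1 − Φ(4.09/√2.43) = 1 − Φ(2.6237) ≈ 0.00435. Doubling: P(τ_{4.09} ≤ 2.43) ≈ 2 · 0.00435 = 0.00870 ≈ 0.0087.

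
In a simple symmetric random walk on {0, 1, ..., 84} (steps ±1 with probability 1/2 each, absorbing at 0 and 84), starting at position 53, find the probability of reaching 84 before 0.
P(hit 84 before 0) = 53/84

Let u_k = P(hit 84 before 0 | start at k). Then u_0 = 0, u_84 = 1, and u_k = u_{k-1}/2 + u_{k+1}/2 for 1 ≤ k ≤ 83. This harmonic recurrence is solved by u_k = k/84, giving u_53 = 53/84.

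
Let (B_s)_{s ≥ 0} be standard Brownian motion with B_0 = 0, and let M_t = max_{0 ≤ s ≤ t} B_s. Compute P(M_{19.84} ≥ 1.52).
P(M_{19.84} ≥ 1.52) = 2·P(B_{19.84} ≥ 1.52) = 2(1 − Φ(1.52/√19.84)) ≈ 0.7329

By the reflection principle for Brownian motion, P(M_t ≥ a) = 2 · P(B_t ≥ a) for a ≥ 0. Since B_t ~ N(0, t), P(B_t ≥ 1.52) = 1 − Φ(1.52/√t) = 1 − Φ(1.52/√19.84) = 1 − Φ(0.3413). So
  P(M_{19.84} ≥ 1.52) = 2(1 − Φ(0.3413)) ≈ 0.7329.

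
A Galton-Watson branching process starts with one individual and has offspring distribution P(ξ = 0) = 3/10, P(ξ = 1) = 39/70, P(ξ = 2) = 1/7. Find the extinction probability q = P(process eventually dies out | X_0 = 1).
q = 1

Mean offspring μ = 0·3/10 + 1·39/70 + 2·1/7 = 59/70 ≤ 1. For μ ≤ 1 with offspring not concentrated at 1, the Galton-Watson process goes extinct almost surely, so q = 1.
(Algebraic check: The pgf is f(s) = 3/10 + 39/70·s + 1/7·s². The extinction probability q is the smallest fixed point of f in [0, 1]. Setting s = f(s):
  1/7·s² + (39/70 − 1)·s + 3/10 = 0
  1/7·s² − (3/10 + 1/7)·s + 3/10 = 0
which factors as (s − 1)·(1/7·s − 3/10) = 0, giving roots s = 1 and s = (3/10)/(1/7) = 21/10. Since 21/10 ≥ 1, the smallest root in [0, 1] is s = 1.)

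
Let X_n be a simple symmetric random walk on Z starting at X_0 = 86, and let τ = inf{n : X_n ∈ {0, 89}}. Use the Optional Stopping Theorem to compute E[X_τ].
E[X_τ] = 86

X_n is a martingale and τ is a bounded-mean stopping time (indeed τ is finite a.s. with bounded expectation since the walk is in a bounded region). By the OST, E[X_τ] = E[X_0] = 86. Equivalently: E[X_τ] = 89 · P(hit 89 first) + 0 · P(hit 0 first) = 89 · (86/89) = 86.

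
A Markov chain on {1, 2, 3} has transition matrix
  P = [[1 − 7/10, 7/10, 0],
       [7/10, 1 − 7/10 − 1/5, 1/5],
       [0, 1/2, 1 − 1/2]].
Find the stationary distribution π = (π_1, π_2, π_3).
π = (5/12, 5/12, 1/6)

This is a birth-death chain on three states, which satisfies detailed balance: π_1 · P_{12} = π_2 · P_{21} and π_2 · P_{23} = π_3 · P_{32}.
From π_1 · 7/10 = π_2 · 7/10: π_2/π_1 = (7/10)/(7/10) = 1.
From π_2 · 1/5 = π_3 · 1/2: π_3/π_2 = (1/5)/(1/2) = 2/5.
Take π_1 proportional to 1; then unnormalized π = (1, 1, 2/5). Normalize by dividing by the sum 12/5:
  π = (5/12, 5/12, 1/6).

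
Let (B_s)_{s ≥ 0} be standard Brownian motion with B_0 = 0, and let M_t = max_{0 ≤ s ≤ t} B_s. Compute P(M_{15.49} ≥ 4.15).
P(M_{15.49} ≥ 4.15) = 2·P(B_{15.49} ≥ 4.15) = 2(1 − Φ(4.15/√15.49)) ≈ 0.2917

By the reflection principle for Brownian motion, P(M_t ≥ a) = 2 · P(B_t ≥ a) for a ≥ 0. Since B_t ~ N(0, t), P(B_t ≥ 4.15) = 1 − Φ(4.15/√t) = 1 − Φ(4.15/√15.49) = 1 − Φ(1.0544). So
  P(M_{15.49} ≥ 4.15) = 2(1 − Φ(1.0544)) ≈ 0.2917.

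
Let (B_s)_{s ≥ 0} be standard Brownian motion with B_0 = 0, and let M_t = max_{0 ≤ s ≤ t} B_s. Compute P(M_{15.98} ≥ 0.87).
P(M_{15.98} ≥ 0.87) = 2·P(B_{15.98} ≥ 0.87) = 2(1 − Φ(0.87/√15.98)) ≈ 0.8277

By the reflection principle for Brownian motion, P(M_t ≥ a) = 2 · P(B_t ≥ a) for a ≥ 0. Since B_t ~ N(0, t), P(B_t ≥ 0.87) = 1 − Φ(0.87/√t) = 1 − Φ(0.87/√15.98) = 1 − Φ(0.2176). So
  P(M_{15.98} ≥ 0.87) = 2(1 − Φ(0.2176)) ≈ 0.8277.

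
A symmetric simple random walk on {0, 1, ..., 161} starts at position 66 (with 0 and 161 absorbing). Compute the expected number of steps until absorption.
E[τ | X_0 = 66] = 6270

Let v_k = E[τ | X_0 = k]. Boundary: v_0 = v_161 = 0. Recurrence: v_k = 1 + (v_{k-1} + v_{k+1})/2 for 1 ≤ k ≤ 160. The particular solution to v_k − (v_{k-1} + v_{k+1})/2 = 1 is v_k = −k^2. Adding homogeneous solution A + B k and matching boundaries gives v_k = k (161 − k). Substituting k = 66: v_66 = 66 · 95 = 6270.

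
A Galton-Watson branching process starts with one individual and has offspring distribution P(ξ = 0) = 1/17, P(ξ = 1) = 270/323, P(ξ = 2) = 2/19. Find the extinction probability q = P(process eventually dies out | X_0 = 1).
q = 19/34

The pgf is f(s) = 1/17 + 270/323·s + 2/19·s². The extinction probability q is the smallest fixed point of f in [0, 1]. Setting s = f(s):
  2/19·s² + (270/323 − 1)·s + 1/17 = 0
  2/19·s² − (1/17 + 2/19)·s + 1/17 = 0
which factors as (s − 1)·(2/19·s − 1/17) = 0, giving roots s = 1 and s = (1/17)/(2/19) = 19/34.
Mean offspring μ = 270/323 + 2·2/19 = 338/323 > 1 (supercritical), so q < 1. The extinction probability is the smaller root: q = (1/17)/(2/19) = 19/34.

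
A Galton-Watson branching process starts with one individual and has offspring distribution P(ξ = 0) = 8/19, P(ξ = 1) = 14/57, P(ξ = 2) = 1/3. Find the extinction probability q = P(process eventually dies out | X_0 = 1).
q = 1

Mean offspring μ = 0·8/19 + 1·14/57 + 2·1/3 = 52/57 ≤ 1. For μ ≤ 1 with offspring not concentrated at 1, the Galton-Watson process goes extinct almost surely, so q = 1.
(Algebraic check: The pgf is f(s) = 8/19 + 14/57·s + 1/3·s². The extinction probability q is the smallest fixed point of f in [0, 1]. Setting s = f(s):
  1/3·s² + (14/57 − 1)·s + 8/19 = 0
  1/3·s² − (8/19 + 1/3)·s + 8/19 = 0
which factors as (s − 1)·(1/3·s − 8/19) = 0, giving roots s = 1 and s = (8/19)/(1/3) = 24/19. Since 24/19 ≥ 1, the smallest root in [0, 1] is s = 1.)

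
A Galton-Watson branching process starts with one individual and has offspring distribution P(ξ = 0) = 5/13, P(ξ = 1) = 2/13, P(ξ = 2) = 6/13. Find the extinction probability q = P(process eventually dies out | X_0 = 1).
q = 5/6

The pgf is f(s) = 5/13 + 2/13·s + 6/13·s². The extinction probability q is the smallest fixed point of f in [0, 1]. Setting s = f(s):
  6/13·s² + (2/13 − 1)·s + 5/13 = 0
  6/13·s² − (5/13 + 6/13)·s + 5/13 = 0
which factors as (s − 1)·(6/13·s − 5/13) = 0, giving roots s = 1 and s = (5/13)/(6/13) = 5/6.
Mean offspring μ = 2/13 + 2·6/13 = 14/13 > 1 (supercritical), so q < 1. The extinction probability is the smaller root: q = (5/13)/(6/13) = 5/6.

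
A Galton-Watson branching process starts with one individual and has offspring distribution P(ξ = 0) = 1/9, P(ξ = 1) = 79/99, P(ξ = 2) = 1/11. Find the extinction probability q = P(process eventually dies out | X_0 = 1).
q = 1

Mean offspring μ = 0·1/9 + 1·79/99 + 2·1/11 = 97/99 ≤ 1. For μ ≤ 1 with offspring not concentrated at 1, the Galton-Watson process goes extinct almost surely, so q = 1.
(Algebraic check: The pgf is f(s) = 1/9 + 79/99·s + 1/11·s². The extinction probability q is the smallest fixed point of f in [0, 1]. Setting s = f(s):
  1/11·s² + (79/99 − 1)·s + 1/9 = 0
  1/11·s² − (1/9 + 1/11)·s + 1/9 = 0
which factors as (s − 1)·(1/11·s − 1/9) = 0, giving roots s = 1 and s = (1/9)/(1/11) = 11/9. Since 11/9 ≥ 1, the smallest root in [0, 1] is s = 1.)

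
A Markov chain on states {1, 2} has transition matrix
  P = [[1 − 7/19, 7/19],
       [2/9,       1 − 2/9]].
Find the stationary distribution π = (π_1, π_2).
π_1 = 38/101, π_2 = 63/101

Solve πP = π with π_1 + π_2 = 1. From πP = π: π_1 · (1 − 7/19) + π_2 · 2/9 = π_1 ⇒ π_2 · 2/9 = π_1 · 7/19 ⇒ π_2/π_1 = (7/19)/(2/9) = 63/38. Together with π_1 + π_2 = 1:
  π_1 = (2/9)/(7/19 + 2/9) = (2/9)/(101/171) = 38/101,
  π_2 = (7/19)/(7/19 + 2/9) = (7/19)/(101/171) = 63/101.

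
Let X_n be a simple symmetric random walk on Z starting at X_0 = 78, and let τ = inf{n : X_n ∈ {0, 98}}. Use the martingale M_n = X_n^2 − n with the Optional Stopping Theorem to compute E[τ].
E[τ] = 1560

M_n = X_n^2 − n is a martingale (since E[X_{n+1}^2 | F_n] = X_n^2 + 1). By OST (τ has finite mean in a bounded region), E[M_τ] = E[M_0] = X_0^2 − 0 = 78^2 = 6084. Also E[M_τ] = E[X_τ^2] − E[τ]. The walk exits at 0 or 98, with P(hit 98 first) = 78/98, so E[X_τ^2] = 98^2 · 78/98 + 0 = 7644. Thus E[τ] = E[X_τ^2] − E[M_τ] = 7644 − 6084 = 1560 = 78(98 − 78) = 1560.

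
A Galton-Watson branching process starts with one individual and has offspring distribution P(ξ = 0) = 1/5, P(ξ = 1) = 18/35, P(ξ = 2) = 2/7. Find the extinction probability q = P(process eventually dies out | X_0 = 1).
q = 7/10

The pgf is f(s) = 1/5 + 18/35·s + 2/7·s². The extinction probability q is the smallest fixed point of f in [0, 1]. Setting s = f(s):
  2/7·s² + (18/35 − 1)·s + 1/5 = 0
  2/7·s² − (1/5 + 2/7)·s + 1/5 = 0
which factors as (s − 1)·(2/7·s − 1/5) = 0, giving roots s = 1 and s = (1/5)/(2/7) = 7/10.
Mean offspring μ = 18/35 + 2·2/7 = 38/35 > 1 (supercritical), so q < 1. The extinction probability is the smaller root: q = (1/5)/(2/7) = 7/10.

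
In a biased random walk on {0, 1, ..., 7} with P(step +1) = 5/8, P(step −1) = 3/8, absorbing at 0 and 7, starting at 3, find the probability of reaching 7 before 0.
P(hit 7 before 0) = (1 − (3/5)^3) / (1 − (3/5)^7) = 30625/37969

Let u_k denote P(reach 7 before 0 | start at k). Boundary: u_0 = 0, u_7 = 1. Recurrence: u_k = 5/8·u_{k+1} + 3/8·u_{k-1} for 1 ≤ k ≤ 6. Try u_k = A + B·r^k with r = q/p = (3/8)/(5/8) = 3/5. Substitution satisfies the recurrence; boundary conditions give:
  u_k = (1 − r^k) / (1 − r^N) = (1 − (3/5)^3) / (1 − (3/5)^7) = 30625/37969.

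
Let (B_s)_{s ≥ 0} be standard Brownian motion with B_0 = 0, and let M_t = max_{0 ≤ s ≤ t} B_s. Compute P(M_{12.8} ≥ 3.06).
P(M_{12.8} ≥ 3.06) = 2·P(B_{12.8} ≥ 3.06) = 2(1 − Φ(3.06/√12.8)) ≈ 0.3924

By the reflection principle for Brownian motion, P(M_t ≥ a) = 2 · P(B_t ≥ a) for a ≥ 0. Since B_t ~ N(0, t), P(B_t ≥ 3.06) = 1 − Φ(3.06/√t) = 1 − Φ(3.06/√12.8) = 1 − Φ(0.8553). So
  P(M_{12.8} ≥ 3.06) = 2(1 − Φ(0.8553)) ≈ 0.3924.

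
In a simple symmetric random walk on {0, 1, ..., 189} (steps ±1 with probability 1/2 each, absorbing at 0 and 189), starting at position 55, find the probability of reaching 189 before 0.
P(hit 189 before 0) = 55/189

Let u_k = P(hit 189 before 0 | start at k). Then u_0 = 0, u_189 = 1, and u_k = u_{k-1}/2 + u_{k+1}/2 for 1 ≤ k ≤ 188. This harmonic recurrence is solved by u_k = k/189, giving u_55 = 55/189.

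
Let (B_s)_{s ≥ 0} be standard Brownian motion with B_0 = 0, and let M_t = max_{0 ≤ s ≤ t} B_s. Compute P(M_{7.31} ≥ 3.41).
P(M_{7.31} ≥ 3.41) = 2·P(B_{7.31} ≥ 3.41) = 2(1 − Φ(3.41/√7.31)) ≈ 0.2072

By the reflection principle for Brownian motion, P(M_t ≥ a) = 2 · P(B_t ≥ a) for a ≥ 0. Since B_t ~ N(0, t), P(B_t ≥ 3.41) = 1 − Φ(3.41/√t) = 1 − Φ(3.41/√7.31) = 1 − Φ(1.2612). So
  P(M_{7.31} ≥ 3.41) = 2(1 − Φ(1.2612)) ≈ 0.2072.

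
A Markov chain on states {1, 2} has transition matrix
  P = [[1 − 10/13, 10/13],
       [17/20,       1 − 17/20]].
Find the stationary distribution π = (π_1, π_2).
π_1 = 221/421, π_2 = 200/421

Solve πP = π with π_1 + π_2 = 1. From πP = π: π_1 · (1 − 10/13) + π_2 · 17/20 = π_1 ⇒ π_2 · 17/20 = π_1 · 10/13 ⇒ π_2/π_1 = (10/13)/(17/20) = 200/221. Together with π_1 + π_2 = 1:
  π_1 = (17/20)/(10/13 + 17/20) = (17/20)/(421/260) = 221/421,
  π_2 = (10/13)/(10/13 + 17/20) = (10/13)/(421/260) = 200/421.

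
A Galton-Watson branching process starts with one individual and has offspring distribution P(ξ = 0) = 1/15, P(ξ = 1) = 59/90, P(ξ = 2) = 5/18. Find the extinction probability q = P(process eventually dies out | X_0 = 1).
q = 6/25

The pgf is f(s) = 1/15 + 59/90·s + 5/18·s². The extinction probability q is the smallest fixed point of f in [0, 1]. Setting s = f(s):
  5/18·s² + (59/90 − 1)·s + 1/15 = 0
  5/18·s² − (1/15 + 5/18)·s + 1/15 = 0
which factors as (s − 1)·(5/18·s − 1/15) = 0, giving roots s = 1 and s = (1/15)/(5/18) = 6/25.
Mean offspring μ = 59/90 + 2·5/18 = 109/90 > 1 (supercritical), so q < 1. The extinction probability is the smaller root: q = (1/15)/(5/18) = 6/25.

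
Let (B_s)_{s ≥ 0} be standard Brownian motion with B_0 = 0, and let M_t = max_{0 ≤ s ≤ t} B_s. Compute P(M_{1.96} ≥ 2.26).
P(M_{1.96} ≥ 2.26) = 2·P(B_{1.96} ≥ 2.26) = 2(1 − Φ(2.26/√1.96)) ≈ 0.1065

By the reflection principle for Brownian motion, P(M_t ≥ a) = 2 · P(B_t ≥ a) for a ≥ 0. Since B_t ~ N(0, t), P(B_t ≥ 2.26) = 1 − Φ(2.26/√t) = 1 − Φ(2.26/√1.96) = 1 − Φ(1.6143). So
  P(M_{1.96} ≥ 2.26) = 2(1 − Φ(1.6143)) ≈ 0.1065.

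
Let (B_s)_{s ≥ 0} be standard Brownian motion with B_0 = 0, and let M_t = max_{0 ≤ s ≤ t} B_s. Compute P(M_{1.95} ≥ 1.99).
P(M_{1.95} ≥ 1.99) = 2·P(B_{1.95} ≥ 1.99) = 2(1 − Φ(1.99/√1.95)) ≈ 0.1541

By the reflection principle for Brownian motion, P(M_t ≥ a) = 2 · P(B_t ≥ a) for a ≥ 0. Since B_t ~ N(0, t), P(B_t ≥ 1.99) = 1 − Φ(1.99/√t) = 1 − Φ(1.99/√1.95) = 1 − Φ(1.4251). So
  P(M_{1.95} ≥ 1.99) = 2(1 − Φ(1.4251)) ≈ 0.1541.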